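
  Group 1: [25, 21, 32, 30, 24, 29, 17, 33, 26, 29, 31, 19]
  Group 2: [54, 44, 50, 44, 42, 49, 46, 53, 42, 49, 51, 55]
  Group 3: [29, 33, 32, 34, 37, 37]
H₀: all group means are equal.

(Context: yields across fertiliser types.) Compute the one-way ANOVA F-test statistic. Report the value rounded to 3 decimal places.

Group means [26.33, 48.25, 33.67], grand mean 36.567
SSB = Σnᵢ(x̄ᵢ−x̄)² = 2945.117; SSW = ΣΣ(x−x̄ᵢ)² = 582.250
MSB = 2945.117/2 = 1472.5583; MSW = 582.250/27 = 21.5648
F = MSB/MSW = 68.2852
df = (2, 27)

test statistic = 68.285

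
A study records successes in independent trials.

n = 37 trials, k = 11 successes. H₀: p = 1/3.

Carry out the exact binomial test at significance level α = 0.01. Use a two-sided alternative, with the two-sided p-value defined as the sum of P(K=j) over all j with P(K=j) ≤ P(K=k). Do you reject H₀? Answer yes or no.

Exact binomial: n=37, k=11, p₀=1/3=0.3333
P(X=j) = C(n,j)·p₀^j·(1−p₀)^(n−j); p = Σ P(X=j) over j with P(X=j) ≤ P(X=11)
p-value (two-sided) = 0.72922
At α=0.01: p ≥ α → fail to reject H₀

reject H₀: no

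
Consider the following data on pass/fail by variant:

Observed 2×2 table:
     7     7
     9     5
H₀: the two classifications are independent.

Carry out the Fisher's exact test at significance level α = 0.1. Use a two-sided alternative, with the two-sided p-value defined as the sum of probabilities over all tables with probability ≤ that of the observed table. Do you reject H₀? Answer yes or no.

reject H₀: no

Margins: r₁=14, r₂=14, c₁=16, c₂=12, n=28
p_obs = C(14,7)·C(14,9)/C(28,16); sum pmf over tables with pmf ≤ p_obs
p-value (two-sided) = 0.70357
At α=0.1: p ≥ α → fail to reject H₀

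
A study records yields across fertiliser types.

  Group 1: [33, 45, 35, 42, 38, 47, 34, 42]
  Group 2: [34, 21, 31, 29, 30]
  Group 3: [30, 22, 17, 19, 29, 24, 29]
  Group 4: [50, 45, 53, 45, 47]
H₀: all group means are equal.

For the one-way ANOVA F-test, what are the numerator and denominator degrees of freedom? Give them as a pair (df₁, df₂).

degrees of freedom = [3, 21]

k = 4 groups, N = 25 total
df = (k−1, N−k) = (4−1, 25−4) = (3, 21)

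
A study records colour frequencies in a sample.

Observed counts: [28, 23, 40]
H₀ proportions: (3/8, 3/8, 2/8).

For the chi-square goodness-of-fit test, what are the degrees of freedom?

df = k − 1 = 3 − 1 = 2

degrees of freedom = 2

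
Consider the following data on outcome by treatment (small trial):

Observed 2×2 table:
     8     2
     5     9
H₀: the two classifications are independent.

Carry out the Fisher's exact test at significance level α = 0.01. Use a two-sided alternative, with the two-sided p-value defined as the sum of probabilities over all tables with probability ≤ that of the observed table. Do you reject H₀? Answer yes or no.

reject H₀: no

Margins: r₁=10, r₂=14, c₁=13, c₂=11, n=24
p_obs = C(10,8)·C(14,5)/C(24,13); sum pmf over tables with pmf ≤ p_obs
p-value (two-sided) = 0.04718
At α=0.01: p ≥ α → fail to reject H₀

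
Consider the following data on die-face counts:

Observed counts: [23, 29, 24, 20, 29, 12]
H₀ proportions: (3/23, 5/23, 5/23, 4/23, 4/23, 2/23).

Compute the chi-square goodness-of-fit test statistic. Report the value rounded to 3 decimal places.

test statistic = 4.355

n = 137; E_i = n·p_i = [17.87, 29.78, 29.78, 23.83, 23.83, 11.91]
χ² = (23−17.87)²/17.87 + (29−29.78)²/29.78 + (24−29.78)²/29.78 + (20−23.83)²/23.83 + (29−23.83)²/23.83 + (12−11.91)²/11.91 = 4.3549
df = 5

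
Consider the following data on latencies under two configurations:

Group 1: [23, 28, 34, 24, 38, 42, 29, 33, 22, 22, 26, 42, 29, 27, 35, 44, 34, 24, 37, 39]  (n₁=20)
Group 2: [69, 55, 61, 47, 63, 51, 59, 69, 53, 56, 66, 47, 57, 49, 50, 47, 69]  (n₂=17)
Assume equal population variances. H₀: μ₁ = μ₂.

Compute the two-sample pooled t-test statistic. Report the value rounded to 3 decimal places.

x̄₁=31.600, s₁=7.155, n₁=20
x̄₂=56.941, s₂=8.058, n₂=17
s_p² = [19·7.155² + 16·8.058²]/35 = 57.4783
SE = √(s_p²·(1/20+1/17)) = 2.5010
t = (31.600−56.941)/2.5010 = -10.1324
df = 35

test statistic = -10.132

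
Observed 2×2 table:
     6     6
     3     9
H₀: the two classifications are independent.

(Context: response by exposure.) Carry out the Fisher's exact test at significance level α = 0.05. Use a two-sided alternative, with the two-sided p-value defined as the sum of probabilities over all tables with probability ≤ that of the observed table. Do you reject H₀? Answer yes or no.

reject H₀: no

Margins: r₁=12, r₂=12, c₁=9, c₂=15, n=24
p_obs = C(12,6)·C(12,3)/C(24,9); sum pmf over tables with pmf ≤ p_obs
p-value (two-sided) = 0.40032
At α=0.05: p ≥ α → fail to reject H₀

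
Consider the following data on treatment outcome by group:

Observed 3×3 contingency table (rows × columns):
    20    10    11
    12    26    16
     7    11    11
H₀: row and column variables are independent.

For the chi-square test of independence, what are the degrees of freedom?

df = (r−1)(c−1) = (3−1)·(3−1) = 4

degrees of freedom = 4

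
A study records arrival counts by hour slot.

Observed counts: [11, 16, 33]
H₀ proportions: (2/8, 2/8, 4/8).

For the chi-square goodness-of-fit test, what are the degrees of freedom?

degrees of freedom = 2

df = k − 1 = 3 − 1 = 2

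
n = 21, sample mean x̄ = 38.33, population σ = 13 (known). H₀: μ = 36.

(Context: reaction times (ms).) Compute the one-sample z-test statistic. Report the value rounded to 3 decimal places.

test statistic = 0.821

SE = σ/√n = 13/√21 = 2.8368
z = (x̄−μ₀)/SE = (38.33−36)/2.8368 = 0.8213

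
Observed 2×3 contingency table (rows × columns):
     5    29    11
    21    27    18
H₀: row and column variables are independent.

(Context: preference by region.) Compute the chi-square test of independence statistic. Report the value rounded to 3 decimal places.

Row totals [45, 66], col totals [26, 56, 29], n=111
χ² = (5−10.54)²/10.54 + (29−22.70)²/22.70 + (11−11.76)²/11.76 + (21−15.46)²/15.46 + (27−33.30)²/33.30 + (18−17.24)²/17.24 = 7.9177
df = 2

test statistic = 7.918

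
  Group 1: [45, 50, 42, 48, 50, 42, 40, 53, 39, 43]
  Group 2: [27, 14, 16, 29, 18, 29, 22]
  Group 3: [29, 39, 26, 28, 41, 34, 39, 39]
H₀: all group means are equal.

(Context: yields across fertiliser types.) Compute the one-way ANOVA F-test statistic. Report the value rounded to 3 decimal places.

test statistic = 34.934

Group means [45.20, 22.14, 34.38], grand mean 35.280
SSB = Σnᵢ(x̄ᵢ−x̄)² = 2198.708; SSW = ΣΣ(x−x̄ᵢ)² = 692.332
MSB = 2198.708/2 = 1099.3539; MSW = 692.332/22 = 31.4696
F = MSB/MSW = 34.9338
df = (2, 22)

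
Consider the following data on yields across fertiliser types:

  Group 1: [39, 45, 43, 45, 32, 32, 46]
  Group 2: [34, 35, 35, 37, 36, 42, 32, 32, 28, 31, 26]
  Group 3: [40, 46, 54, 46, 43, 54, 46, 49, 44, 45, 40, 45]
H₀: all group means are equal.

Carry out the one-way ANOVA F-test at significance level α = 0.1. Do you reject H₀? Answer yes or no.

Group means [40.29, 33.45, 46.00], grand mean 40.067
SSB = Σnᵢ(x̄ᵢ−x̄)² = 903.711; SSW = ΣΣ(x−x̄ᵢ)² = 640.156
MSB = 903.711/2 = 451.8554; MSW = 640.156/27 = 23.7095
F = MSB/MSW = 19.0580
df = (2, 27)
p-value (upper-tail) = 0.00001
At α=0.1: p < α → reject H₀

reject H₀: yes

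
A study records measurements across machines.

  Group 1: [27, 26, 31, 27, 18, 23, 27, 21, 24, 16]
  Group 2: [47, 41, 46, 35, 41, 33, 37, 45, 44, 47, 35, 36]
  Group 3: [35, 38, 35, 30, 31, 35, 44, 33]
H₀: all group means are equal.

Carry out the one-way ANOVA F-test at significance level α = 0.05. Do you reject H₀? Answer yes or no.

Group means [24.00, 40.58, 35.12], grand mean 33.600
SSB = Σnᵢ(x̄ᵢ−x̄)² = 1525.408; SSW = ΣΣ(x−x̄ᵢ)² = 621.792
MSB = 1525.408/2 = 762.7042; MSW = 621.792/27 = 23.0293
F = MSB/MSW = 33.1188
df = (2, 27)
p-value (upper-tail) = 0.00000
At α=0.05: p < α → reject H₀

reject H₀: yes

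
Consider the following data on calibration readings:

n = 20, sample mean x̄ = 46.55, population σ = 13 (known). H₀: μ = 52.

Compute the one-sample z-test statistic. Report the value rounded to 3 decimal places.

SE = σ/√n = 13/√20 = 2.9069
z = (x̄−μ₀)/SE = (46.55−52)/2.9069 = -1.8749

test statistic = -1.875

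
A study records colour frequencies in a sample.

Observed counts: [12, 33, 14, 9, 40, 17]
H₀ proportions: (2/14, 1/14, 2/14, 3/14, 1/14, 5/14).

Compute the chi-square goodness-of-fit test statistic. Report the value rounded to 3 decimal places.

test statistic = 204.706

n = 125; E_i = n·p_i = [17.86, 8.93, 17.86, 26.79, 8.93, 44.64]
χ² = (12−17.86)²/17.86 + (33−8.93)²/8.93 + (14−17.86)²/17.86 + (9−26.79)²/26.79 + (40−8.93)²/8.93 + (17−44.64)²/44.64 = 204.7056
df = 5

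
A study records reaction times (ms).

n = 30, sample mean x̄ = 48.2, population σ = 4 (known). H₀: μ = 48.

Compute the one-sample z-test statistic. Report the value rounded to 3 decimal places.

SE = σ/√n = 4/√30 = 0.7303
z = (x̄−μ₀)/SE = (48.2−48)/0.7303 = 0.2739

test statistic = 0.274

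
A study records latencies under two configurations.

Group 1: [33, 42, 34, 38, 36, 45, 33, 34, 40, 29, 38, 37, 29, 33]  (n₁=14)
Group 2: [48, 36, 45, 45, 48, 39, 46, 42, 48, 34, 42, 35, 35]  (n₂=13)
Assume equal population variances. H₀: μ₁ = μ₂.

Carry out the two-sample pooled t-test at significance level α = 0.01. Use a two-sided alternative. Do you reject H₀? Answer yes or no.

reject H₀: yes

x̄₁=35.786, s₁=4.594, n₁=14
x̄₂=41.769, s₂=5.388, n₂=13
s_p² = [13·4.594² + 12·5.388²]/25 = 24.9066
SE = √(s_p²·(1/14+1/13)) = 1.9222
t = (35.786−41.769)/1.9222 = -3.1128
df = 25
p-value (two-sided) = 0.00460
At α=0.01: p < α → reject H₀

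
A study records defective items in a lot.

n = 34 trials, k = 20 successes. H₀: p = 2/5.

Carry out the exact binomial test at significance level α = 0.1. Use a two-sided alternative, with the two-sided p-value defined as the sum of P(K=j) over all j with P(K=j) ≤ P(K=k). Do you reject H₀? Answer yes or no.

reject H₀: yes

Exact binomial: n=34, k=20, p₀=2/5=0.4000
P(X=j) = C(n,j)·p₀^j·(1−p₀)^(n−j); p = Σ P(X=j) over j with P(X=j) ≤ P(X=20)
p-value (two-sided) = 0.03423
At α=0.1: p < α → reject H₀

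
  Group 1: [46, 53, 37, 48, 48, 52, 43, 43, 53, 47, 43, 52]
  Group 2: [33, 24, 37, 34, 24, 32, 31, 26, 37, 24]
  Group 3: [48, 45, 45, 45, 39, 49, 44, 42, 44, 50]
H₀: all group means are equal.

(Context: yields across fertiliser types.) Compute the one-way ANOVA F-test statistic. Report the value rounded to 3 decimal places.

Group means [47.08, 30.20, 45.10], grand mean 41.188
SSB = Σnᵢ(x̄ᵢ−x̄)² = 1777.458; SSW = ΣΣ(x−x̄ᵢ)² = 621.417
MSB = 1777.458/2 = 888.7292; MSW = 621.417/29 = 21.4282
F = MSB/MSW = 41.4748
df = (2, 29)

test statistic = 41.475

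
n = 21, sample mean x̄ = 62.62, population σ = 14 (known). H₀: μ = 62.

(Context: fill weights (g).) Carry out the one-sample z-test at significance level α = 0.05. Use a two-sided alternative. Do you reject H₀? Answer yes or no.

reject H₀: no

SE = σ/√n = 14/√21 = 3.0551
z = (x̄−μ₀)/SE = (62.62−62)/3.0551 = 0.2029
p-value (two-sided) = 0.83918
At α=0.05: p ≥ α → fail to reject H₀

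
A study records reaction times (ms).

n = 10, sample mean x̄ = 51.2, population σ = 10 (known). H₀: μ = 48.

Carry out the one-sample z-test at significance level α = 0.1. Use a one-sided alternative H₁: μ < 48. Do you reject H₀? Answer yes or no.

reject H₀: no

SE = σ/√n = 10/√10 = 3.1623
z = (x̄−μ₀)/SE = (51.2−48)/3.1623 = 1.0119
p-value (one-sided, H₁ less) = 0.84421
At α=0.1: p ≥ α → fail to reject H₀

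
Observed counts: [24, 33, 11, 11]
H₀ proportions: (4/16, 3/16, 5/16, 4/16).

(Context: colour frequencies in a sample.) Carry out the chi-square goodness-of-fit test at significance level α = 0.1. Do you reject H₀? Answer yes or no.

reject H₀: yes

n = 79; E_i = n·p_i = [19.75, 14.81, 24.69, 19.75]
χ² = (24−19.75)²/19.75 + (33−14.81)²/14.81 + (11−24.69)²/24.69 + (11−19.75)²/19.75 = 34.7114
df = 3
p-value (upper-tail) = 0.00000
At α=0.1: p < α → reject H₀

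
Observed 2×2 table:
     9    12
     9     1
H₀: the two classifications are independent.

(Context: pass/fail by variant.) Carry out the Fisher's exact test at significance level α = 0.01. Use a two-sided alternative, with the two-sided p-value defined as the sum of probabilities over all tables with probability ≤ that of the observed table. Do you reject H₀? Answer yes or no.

reject H₀: no

Margins: r₁=21, r₂=10, c₁=18, c₂=13, n=31
p_obs = C(21,9)·C(10,9)/C(31,18); sum pmf over tables with pmf ≤ p_obs
p-value (two-sided) = 0.01997
At α=0.01: p ≥ α → fail to reject H₀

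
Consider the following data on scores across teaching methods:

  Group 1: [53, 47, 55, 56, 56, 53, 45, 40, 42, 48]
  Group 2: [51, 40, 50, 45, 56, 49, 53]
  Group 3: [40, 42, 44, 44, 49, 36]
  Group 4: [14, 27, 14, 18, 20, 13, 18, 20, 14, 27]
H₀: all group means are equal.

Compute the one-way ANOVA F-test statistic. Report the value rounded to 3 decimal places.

test statistic = 72.104

Group means [49.50, 49.14, 42.50, 18.50], grand mean 38.758
SSB = Σnᵢ(x̄ᵢ−x̄)² = 6096.703; SSW = ΣΣ(x−x̄ᵢ)² = 817.357
MSB = 6096.703/3 = 2032.2345; MSW = 817.357/29 = 28.1847
F = MSB/MSW = 72.1041
df = (3, 29)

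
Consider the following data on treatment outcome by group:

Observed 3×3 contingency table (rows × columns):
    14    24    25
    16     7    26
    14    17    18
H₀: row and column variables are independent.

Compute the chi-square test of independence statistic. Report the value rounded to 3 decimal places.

test statistic = 8.708

Row totals [63, 49, 49], col totals [44, 48, 69], n=161
χ² = (14−17.22)²/17.22 + (24−18.78)²/18.78 + (25−27.00)²/27.00 + (16−13.39)²/13.39 + (7−14.61)²/14.61 + (26−21.00)²/21.00 + (14−13.39)²/13.39 + (17−14.61)²/14.61 + (18−21.00)²/21.00 = 8.7079
df = 4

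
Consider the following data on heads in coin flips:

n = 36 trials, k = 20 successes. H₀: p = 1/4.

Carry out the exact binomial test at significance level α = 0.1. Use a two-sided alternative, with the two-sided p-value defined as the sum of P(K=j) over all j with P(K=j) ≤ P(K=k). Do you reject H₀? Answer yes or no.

reject H₀: yes

Exact binomial: n=36, k=20, p₀=1/4=0.2500
P(X=j) = C(n,j)·p₀^j·(1−p₀)^(n−j); p = Σ P(X=j) over j with P(X=j) ≤ P(X=20)
p-value (two-sided) = 0.00012
At α=0.1: p < α → reject H₀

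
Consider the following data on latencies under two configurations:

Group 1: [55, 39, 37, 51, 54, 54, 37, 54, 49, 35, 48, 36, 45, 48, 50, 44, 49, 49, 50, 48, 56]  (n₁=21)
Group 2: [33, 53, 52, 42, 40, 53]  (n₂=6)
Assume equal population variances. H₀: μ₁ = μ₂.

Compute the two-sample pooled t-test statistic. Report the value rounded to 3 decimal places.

test statistic = 0.475

x̄₁=47.048, s₁=6.644, n₁=21
x̄₂=45.500, s₂=8.408, n₂=6
s_p² = [20·6.644² + 5·8.408²]/25 = 49.4581
SE = √(s_p²·(1/21+1/6)) = 3.2555
t = (47.048−45.500)/3.2555 = 0.4754
df = 25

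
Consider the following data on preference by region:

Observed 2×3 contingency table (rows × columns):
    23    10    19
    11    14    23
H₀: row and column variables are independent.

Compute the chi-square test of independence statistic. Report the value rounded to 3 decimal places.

Row totals [52, 48], col totals [34, 24, 42], n=100
χ² = (23−17.68)²/17.68 + (10−12.48)²/12.48 + (19−21.84)²/21.84 + (11−16.32)²/16.32 + (14−11.52)²/11.52 + (23−20.16)²/20.16 = 5.1311
df = 2

test statistic = 5.131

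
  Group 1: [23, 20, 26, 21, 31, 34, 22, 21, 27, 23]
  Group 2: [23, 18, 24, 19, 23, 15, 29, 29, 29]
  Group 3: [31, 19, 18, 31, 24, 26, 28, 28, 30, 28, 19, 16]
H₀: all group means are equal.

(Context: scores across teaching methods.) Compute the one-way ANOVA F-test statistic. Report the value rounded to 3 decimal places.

test statistic = 0.309

Group means [24.80, 23.22, 24.83], grand mean 24.355
SSB = Σnᵢ(x̄ᵢ−x̄)² = 16.275; SSW = ΣΣ(x−x̄ᵢ)² = 736.822
MSB = 16.275/2 = 8.1373; MSW = 736.822/28 = 26.3151
F = MSB/MSW = 0.3092
df = (2, 28)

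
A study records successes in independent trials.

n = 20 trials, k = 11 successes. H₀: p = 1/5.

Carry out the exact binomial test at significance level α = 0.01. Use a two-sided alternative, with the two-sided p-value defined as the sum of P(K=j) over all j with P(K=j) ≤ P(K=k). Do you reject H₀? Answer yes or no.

reject H₀: yes

Exact binomial: n=20, k=11, p₀=1/5=0.2000
P(X=j) = C(n,j)·p₀^j·(1−p₀)^(n−j); p = Σ P(X=j) over j with P(X=j) ≤ P(X=11)
p-value (two-sided) = 0.00056
At α=0.01: p < α → reject H₀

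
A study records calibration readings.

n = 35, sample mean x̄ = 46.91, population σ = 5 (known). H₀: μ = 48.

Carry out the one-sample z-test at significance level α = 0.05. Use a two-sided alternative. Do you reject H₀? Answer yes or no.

SE = σ/√n = 5/√35 = 0.8452
z = (x̄−μ₀)/SE = (46.91−48)/0.8452 = -1.2897
p-value (two-sided) = 0.19715
At α=0.05: p ≥ α → fail to reject H₀

reject H₀: no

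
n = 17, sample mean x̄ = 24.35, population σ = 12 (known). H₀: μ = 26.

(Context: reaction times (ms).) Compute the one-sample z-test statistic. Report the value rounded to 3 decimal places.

SE = σ/√n = 12/√17 = 2.9104
z = (x̄−μ₀)/SE = (24.35−26)/2.9104 = -0.5669

test statistic = -0.567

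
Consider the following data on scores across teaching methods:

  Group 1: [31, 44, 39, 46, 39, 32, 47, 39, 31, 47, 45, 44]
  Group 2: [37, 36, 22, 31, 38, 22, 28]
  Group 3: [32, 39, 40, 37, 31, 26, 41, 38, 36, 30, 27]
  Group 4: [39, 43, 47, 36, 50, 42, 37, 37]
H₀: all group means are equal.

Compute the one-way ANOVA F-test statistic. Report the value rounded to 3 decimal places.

test statistic = 6.422

Group means [40.33, 30.57, 34.27, 41.38], grand mean 37.000
SSB = Σnᵢ(x̄ᵢ−x̄)² = 657.562; SSW = ΣΣ(x−x̄ᵢ)² = 1160.438
MSB = 657.562/3 = 219.1874; MSW = 1160.438/34 = 34.1305
F = MSB/MSW = 6.4220
df = (3, 34)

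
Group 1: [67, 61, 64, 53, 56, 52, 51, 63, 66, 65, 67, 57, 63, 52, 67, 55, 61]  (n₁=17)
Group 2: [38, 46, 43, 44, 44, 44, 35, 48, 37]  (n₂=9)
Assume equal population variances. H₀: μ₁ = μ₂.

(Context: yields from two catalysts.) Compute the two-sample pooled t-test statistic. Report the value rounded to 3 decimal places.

x̄₁=60.000, s₁=5.874, n₁=17
x̄₂=42.111, s₂=4.400, n₂=9
s_p² = [16·5.874² + 8·4.400²]/24 = 29.4537
SE = √(s_p²·(1/17+1/9)) = 2.2372
t = (60.000−42.111)/2.2372 = 7.9960
df = 24

test statistic = 7.996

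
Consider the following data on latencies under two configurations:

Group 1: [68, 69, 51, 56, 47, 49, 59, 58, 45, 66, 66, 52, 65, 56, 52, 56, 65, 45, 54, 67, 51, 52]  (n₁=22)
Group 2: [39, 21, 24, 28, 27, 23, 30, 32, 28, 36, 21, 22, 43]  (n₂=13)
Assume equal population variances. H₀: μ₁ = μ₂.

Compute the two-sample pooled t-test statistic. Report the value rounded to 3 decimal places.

x̄₁=56.773, s₁=7.776, n₁=22
x̄₂=28.769, s₂=7.061, n₂=13
s_p² = [21·7.776² + 12·7.061²]/33 = 56.6113
SE = √(s_p²·(1/22+1/13)) = 2.6321
t = (56.773−28.769)/2.6321 = 10.6392
df = 33

test statistic = 10.639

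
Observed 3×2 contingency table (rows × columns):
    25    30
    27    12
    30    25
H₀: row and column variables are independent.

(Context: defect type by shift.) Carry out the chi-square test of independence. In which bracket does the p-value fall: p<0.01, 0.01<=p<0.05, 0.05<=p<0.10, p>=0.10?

Row totals [55, 39, 55], col totals [82, 67], n=149
χ² = (25−30.27)²/30.27 + (30−24.73)²/24.73 + (27−21.46)²/21.46 + (12−17.54)²/17.54 + (30−30.27)²/30.27 + (25−24.73)²/24.73 = 5.2212
df = 2
p-value (upper-tail) = 0.07349
→ bracket: 0.05<=p<0.10

p-value bracket: 0.05<=p<0.10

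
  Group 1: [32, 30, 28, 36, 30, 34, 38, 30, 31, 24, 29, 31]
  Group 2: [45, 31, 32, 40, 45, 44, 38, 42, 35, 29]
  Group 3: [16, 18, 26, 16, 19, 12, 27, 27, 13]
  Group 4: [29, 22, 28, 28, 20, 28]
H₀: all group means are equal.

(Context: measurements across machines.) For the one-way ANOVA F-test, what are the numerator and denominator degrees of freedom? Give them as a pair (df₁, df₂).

k = 4 groups, N = 37 total
df = (k−1, N−k) = (4−1, 37−4) = (3, 33)

degrees of freedom = [3, 33]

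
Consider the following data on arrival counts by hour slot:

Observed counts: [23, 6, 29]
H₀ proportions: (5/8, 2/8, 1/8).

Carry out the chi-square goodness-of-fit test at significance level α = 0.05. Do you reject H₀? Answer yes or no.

n = 58; E_i = n·p_i = [36.25, 14.50, 7.25]
χ² = (23−36.25)²/36.25 + (6−14.50)²/14.50 + (29−7.25)²/7.25 = 75.0759
df = 2
p-value (upper-tail) = 0.00000
At α=0.05: p < α → reject H₀

reject H₀: yes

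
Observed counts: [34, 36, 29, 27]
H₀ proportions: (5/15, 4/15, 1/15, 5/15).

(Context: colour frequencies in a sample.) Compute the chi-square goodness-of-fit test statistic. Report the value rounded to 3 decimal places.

n = 126; E_i = n·p_i = [42.00, 33.60, 8.40, 42.00]
χ² = (34−42.00)²/42.00 + (36−33.60)²/33.60 + (29−8.40)²/8.40 + (27−42.00)²/42.00 = 57.5714
df = 3

test statistic = 57.571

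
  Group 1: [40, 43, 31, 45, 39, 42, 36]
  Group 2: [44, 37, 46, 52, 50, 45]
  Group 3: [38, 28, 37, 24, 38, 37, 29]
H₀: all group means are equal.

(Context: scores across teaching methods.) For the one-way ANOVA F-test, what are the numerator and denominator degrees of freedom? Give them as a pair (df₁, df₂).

k = 3 groups, N = 20 total
df = (k−1, N−k) = (3−1, 20−3) = (2, 17)

degrees of freedom = [2, 17]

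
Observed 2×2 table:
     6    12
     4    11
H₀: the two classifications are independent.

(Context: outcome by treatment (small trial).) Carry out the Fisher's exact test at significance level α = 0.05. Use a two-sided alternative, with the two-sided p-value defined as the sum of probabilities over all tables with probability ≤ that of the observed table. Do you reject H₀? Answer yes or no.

Margins: r₁=18, r₂=15, c₁=10, c₂=23, n=33
p_obs = C(18,6)·C(15,4)/C(33,10); sum pmf over tables with pmf ≤ p_obs
p-value (two-sided) = 0.72202
At α=0.05: p ≥ α → fail to reject H₀

reject H₀: no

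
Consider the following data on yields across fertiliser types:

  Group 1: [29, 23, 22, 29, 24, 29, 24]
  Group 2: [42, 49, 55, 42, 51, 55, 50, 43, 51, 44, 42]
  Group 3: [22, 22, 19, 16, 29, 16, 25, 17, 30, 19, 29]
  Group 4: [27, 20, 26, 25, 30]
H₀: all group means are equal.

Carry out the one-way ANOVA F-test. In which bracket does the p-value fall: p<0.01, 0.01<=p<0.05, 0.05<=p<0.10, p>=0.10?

p-value bracket: p<0.01

Group means [25.71, 47.64, 22.18, 25.60], grand mean 31.647
SSB = Σnᵢ(x̄ᵢ−x̄)² = 4226.954; SSW = ΣΣ(x−x̄ᵢ)² = 666.810
MSB = 4226.954/3 = 1408.9848; MSW = 666.810/30 = 22.2270
F = MSB/MSW = 63.3906
df = (3, 30)
p-value (upper-tail) = 0.00000
→ bracket: p<0.01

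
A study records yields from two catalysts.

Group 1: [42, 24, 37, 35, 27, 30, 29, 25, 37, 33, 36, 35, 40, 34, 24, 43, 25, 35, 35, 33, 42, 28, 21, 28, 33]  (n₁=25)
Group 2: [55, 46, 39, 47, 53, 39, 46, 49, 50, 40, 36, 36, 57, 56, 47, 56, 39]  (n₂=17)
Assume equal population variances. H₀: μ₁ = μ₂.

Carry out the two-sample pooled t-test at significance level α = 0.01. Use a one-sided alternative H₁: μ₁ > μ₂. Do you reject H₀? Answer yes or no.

x̄₁=32.440, s₁=6.145, n₁=25
x̄₂=46.529, s₂=7.315, n₂=17
s_p² = [24·6.145² + 16·7.315²]/40 = 44.0599
SE = √(s_p²·(1/25+1/17)) = 2.0867
t = (32.440−46.529)/2.0867 = -6.7521
df = 40
p-value (one-sided, H₁ greater) = 1.00000
At α=0.01: p ≥ α → fail to reject H₀

reject H₀: no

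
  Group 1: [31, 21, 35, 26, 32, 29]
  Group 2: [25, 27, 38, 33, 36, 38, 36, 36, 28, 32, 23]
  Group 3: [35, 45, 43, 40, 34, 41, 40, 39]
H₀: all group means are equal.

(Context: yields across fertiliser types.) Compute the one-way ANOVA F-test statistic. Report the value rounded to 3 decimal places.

Group means [29.00, 32.00, 39.62], grand mean 33.720
SSB = Σnᵢ(x̄ᵢ−x̄)² = 445.165; SSW = ΣΣ(x−x̄ᵢ)² = 509.875
MSB = 445.165/2 = 222.5825; MSW = 509.875/22 = 23.1761
F = MSB/MSW = 9.6040
df = (2, 22)

test statistic = 9.604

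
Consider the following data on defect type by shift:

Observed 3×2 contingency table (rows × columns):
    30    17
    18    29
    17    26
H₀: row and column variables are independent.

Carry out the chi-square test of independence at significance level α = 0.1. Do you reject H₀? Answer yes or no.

Row totals [47, 47, 43], col totals [65, 72], n=137
χ² = (30−22.30)²/22.30 + (17−24.70)²/24.70 + (18−22.30)²/22.30 + (29−24.70)²/24.70 + (17−20.40)²/20.40 + (26−22.60)²/22.60 = 7.7164
df = 2
p-value (upper-tail) = 0.02111
At α=0.1: p < α → reject H₀

reject H₀: yes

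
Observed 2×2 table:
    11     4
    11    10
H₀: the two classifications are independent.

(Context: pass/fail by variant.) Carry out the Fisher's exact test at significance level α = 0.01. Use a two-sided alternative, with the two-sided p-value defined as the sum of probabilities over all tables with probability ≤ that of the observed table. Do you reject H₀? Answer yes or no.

Margins: r₁=15, r₂=21, c₁=22, c₂=14, n=36
p_obs = C(15,11)·C(21,11)/C(36,22); sum pmf over tables with pmf ≤ p_obs
p-value (two-sided) = 0.30211
At α=0.01: p ≥ α → fail to reject H₀

reject H₀: no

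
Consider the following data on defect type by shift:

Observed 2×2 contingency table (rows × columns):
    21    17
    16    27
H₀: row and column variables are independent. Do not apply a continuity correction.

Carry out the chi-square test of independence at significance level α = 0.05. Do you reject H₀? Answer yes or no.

Row totals [38, 43], col totals [37, 44], n=81
χ² = (21−17.36)²/17.36 + (17−20.64)²/20.64 + (16−19.64)²/19.64 + (27−23.36)²/23.36 = 2.6499
df = 1
p-value (upper-tail) = 0.10356
At α=0.05: p ≥ α → fail to reject H₀

reject H₀: no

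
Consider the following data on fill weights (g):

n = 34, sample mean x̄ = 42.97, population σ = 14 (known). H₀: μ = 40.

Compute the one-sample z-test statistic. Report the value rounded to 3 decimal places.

SE = σ/√n = 14/√34 = 2.4010
z = (x̄−μ₀)/SE = (42.97−40)/2.4010 = 1.2370

test statistic = 1.237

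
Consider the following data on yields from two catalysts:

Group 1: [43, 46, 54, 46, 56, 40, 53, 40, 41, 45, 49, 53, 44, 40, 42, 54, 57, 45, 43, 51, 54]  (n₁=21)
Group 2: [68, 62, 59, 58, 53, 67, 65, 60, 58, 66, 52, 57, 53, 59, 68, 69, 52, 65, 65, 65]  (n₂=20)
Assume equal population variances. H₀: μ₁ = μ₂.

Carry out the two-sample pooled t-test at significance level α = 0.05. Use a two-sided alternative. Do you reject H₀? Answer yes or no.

reject H₀: yes

x̄₁=47.429, s₁=5.810, n₁=21
x̄₂=61.050, s₂=5.717, n₂=20
s_p² = [20·5.810² + 19·5.717²]/39 = 33.2332
SE = √(s_p²·(1/21+1/20)) = 1.8012
t = (47.429−61.050)/1.8012 = -7.5626
df = 39
p-value (two-sided) = 0.00000
At α=0.05: p < α → reject H₀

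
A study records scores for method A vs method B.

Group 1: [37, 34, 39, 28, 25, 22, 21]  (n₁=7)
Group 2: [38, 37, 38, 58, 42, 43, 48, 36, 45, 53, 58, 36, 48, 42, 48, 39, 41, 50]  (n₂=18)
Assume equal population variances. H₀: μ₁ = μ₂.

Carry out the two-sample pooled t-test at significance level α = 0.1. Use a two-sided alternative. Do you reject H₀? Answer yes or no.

x̄₁=29.429, s₁=7.277, n₁=7
x̄₂=44.444, s₂=7.056, n₂=18
s_p² = [6·7.277² + 17·7.056²]/23 = 50.6156
SE = √(s_p²·(1/7+1/18)) = 3.1690
t = (29.429−44.444)/3.1690 = -4.7383
df = 23
p-value (two-sided) = 0.00009
At α=0.1: p < α → reject H₀

reject H₀: yes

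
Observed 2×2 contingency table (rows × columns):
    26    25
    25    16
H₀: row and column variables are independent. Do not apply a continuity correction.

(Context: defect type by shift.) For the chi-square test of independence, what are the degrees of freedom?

df = (r−1)(c−1) = (2−1)·(2−1) = 1

degrees of freedom = 1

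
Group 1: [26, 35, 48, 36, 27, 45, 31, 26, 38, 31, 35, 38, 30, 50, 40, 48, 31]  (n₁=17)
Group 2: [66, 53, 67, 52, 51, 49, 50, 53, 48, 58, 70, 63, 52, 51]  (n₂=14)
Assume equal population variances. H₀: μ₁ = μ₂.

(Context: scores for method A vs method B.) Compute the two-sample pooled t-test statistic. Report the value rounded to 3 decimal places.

x̄₁=36.176, s₁=7.836, n₁=17
x̄₂=55.929, s₂=7.437, n₂=14
s_p² = [16·7.836² + 13·7.437²]/29 = 58.6689
SE = √(s_p²·(1/17+1/14)) = 2.7644
t = (36.176−55.929)/2.7644 = -7.1452
df = 29

test statistic = -7.145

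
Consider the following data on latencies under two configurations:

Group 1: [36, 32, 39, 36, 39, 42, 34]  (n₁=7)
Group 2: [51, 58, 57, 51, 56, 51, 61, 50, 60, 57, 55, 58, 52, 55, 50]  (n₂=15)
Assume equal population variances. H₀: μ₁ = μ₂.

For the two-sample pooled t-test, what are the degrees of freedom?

degrees of freedom = 20

df = n₁ + n₂ − 2 = 7 + 15 − 2 = 20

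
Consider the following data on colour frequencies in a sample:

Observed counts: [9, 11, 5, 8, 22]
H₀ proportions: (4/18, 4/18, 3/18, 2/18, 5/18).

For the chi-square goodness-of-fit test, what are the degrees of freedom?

degrees of freedom = 4

df = k − 1 = 5 − 1 = 4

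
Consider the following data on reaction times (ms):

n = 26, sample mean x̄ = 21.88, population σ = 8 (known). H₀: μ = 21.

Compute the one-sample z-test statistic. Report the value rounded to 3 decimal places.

test statistic = 0.561

SE = σ/√n = 8/√26 = 1.5689
z = (x̄−μ₀)/SE = (21.88−21)/1.5689 = 0.5609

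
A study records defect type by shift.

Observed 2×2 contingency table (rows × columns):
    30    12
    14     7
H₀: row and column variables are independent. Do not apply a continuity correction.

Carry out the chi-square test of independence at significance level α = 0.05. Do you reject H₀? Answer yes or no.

Row totals [42, 21], col totals [44, 19], n=63
χ² = (30−29.33)²/29.33 + (12−12.67)²/12.67 + (14−14.67)²/14.67 + (7−6.33)²/6.33 = 0.1507
df = 1
p-value (upper-tail) = 0.69785
At α=0.05: p ≥ α → fail to reject H₀

reject H₀: no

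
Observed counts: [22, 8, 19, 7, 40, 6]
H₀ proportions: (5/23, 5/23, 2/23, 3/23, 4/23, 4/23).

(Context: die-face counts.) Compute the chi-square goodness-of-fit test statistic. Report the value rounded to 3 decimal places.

test statistic = 59.323

n = 102; E_i = n·p_i = [22.17, 22.17, 8.87, 13.30, 17.74, 17.74]
χ² = (22−22.17)²/22.17 + (8−22.17)²/22.17 + (19−8.87)²/8.87 + (7−13.30)²/13.30 + (40−17.74)²/17.74 + (6−17.74)²/17.74 = 59.3232
df = 5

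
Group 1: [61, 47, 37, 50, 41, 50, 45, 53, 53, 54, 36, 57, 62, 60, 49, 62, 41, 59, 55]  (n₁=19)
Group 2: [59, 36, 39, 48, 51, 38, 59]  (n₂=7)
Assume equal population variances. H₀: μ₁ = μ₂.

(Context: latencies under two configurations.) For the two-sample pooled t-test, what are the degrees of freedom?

degrees of freedom = 24

df = n₁ + n₂ − 2 = 19 + 7 − 2 = 24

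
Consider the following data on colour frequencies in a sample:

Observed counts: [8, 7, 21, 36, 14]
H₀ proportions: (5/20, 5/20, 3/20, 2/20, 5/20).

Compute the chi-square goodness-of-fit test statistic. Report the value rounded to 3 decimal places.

n = 86; E_i = n·p_i = [21.50, 21.50, 12.90, 8.60, 21.50]
χ² = (8−21.50)²/21.50 + (7−21.50)²/21.50 + (21−12.90)²/12.90 + (36−8.60)²/8.60 + (14−21.50)²/21.50 = 113.2558
df = 4

test statistic = 113.256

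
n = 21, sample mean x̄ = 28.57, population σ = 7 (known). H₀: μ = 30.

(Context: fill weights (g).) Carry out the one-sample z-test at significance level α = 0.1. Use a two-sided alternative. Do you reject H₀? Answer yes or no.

SE = σ/√n = 7/√21 = 1.5275
z = (x̄−μ₀)/SE = (28.57−30)/1.5275 = -0.9362
p-value (two-sided) = 0.34919
At α=0.1: p ≥ α → fail to reject H₀

reject H₀: no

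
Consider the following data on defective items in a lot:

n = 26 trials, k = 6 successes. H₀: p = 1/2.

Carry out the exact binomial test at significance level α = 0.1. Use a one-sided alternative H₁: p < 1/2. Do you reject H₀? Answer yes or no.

reject H₀: yes

Exact binomial: n=26, k=6, p₀=1/2=0.5000
P(X≤6) from Σ C(n,i)·p₀^i·(1−p₀)^(n−i)
p-value (one-sided, H₁ less) = 0.00468
At α=0.1: p < α → reject H₀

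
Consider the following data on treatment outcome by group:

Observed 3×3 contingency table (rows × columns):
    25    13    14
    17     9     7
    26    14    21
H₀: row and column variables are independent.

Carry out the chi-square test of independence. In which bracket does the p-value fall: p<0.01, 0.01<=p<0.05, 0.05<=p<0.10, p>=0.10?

p-value bracket: p>=0.10

Row totals [52, 33, 61], col totals [68, 36, 42], n=146
χ² = (25−24.22)²/24.22 + (13−12.82)²/12.82 + (14−14.96)²/14.96 + (17−15.37)²/15.37 + (9−8.14)²/8.14 + (7−9.49)²/9.49 + (26−28.41)²/28.41 + (14−15.04)²/15.04 + (21−17.55)²/17.55 = 1.9641
df = 4
p-value (upper-tail) = 0.74237
→ bracket: p>=0.10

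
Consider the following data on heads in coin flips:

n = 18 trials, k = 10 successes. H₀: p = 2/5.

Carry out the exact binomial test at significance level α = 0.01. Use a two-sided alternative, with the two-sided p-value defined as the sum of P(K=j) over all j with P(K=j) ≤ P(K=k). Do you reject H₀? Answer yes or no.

Exact binomial: n=18, k=10, p₀=2/5=0.4000
P(X=j) = C(n,j)·p₀^j·(1−p₀)^(n−j); p = Σ P(X=j) over j with P(X=j) ≤ P(X=10)
p-value (two-sided) = 0.22888
At α=0.01: p ≥ α → fail to reject H₀

reject H₀: no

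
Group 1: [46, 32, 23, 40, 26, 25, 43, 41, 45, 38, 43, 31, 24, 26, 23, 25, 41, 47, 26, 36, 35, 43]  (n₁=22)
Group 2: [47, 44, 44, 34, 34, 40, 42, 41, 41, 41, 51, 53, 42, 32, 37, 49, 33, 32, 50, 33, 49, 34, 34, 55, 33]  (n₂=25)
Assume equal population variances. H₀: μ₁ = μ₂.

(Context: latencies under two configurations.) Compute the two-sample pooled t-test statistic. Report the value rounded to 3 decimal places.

test statistic = -2.815

x̄₁=34.500, s₁=8.551, n₁=22
x̄₂=41.000, s₂=7.280, n₂=25
s_p² = [21·8.551² + 24·7.280²]/45 = 62.3889
SE = √(s_p²·(1/22+1/25)) = 2.3090
t = (34.500−41.000)/2.3090 = -2.8151
df = 45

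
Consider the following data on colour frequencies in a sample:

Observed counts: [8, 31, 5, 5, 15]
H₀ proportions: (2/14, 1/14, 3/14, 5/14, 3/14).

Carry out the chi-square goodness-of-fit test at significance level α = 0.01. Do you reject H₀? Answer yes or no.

reject H₀: yes

n = 64; E_i = n·p_i = [9.14, 4.57, 13.71, 22.86, 13.71]
χ² = (8−9.14)²/9.14 + (31−4.57)²/4.57 + (5−13.71)²/13.71 + (5−22.86)²/22.86 + (15−13.71)²/13.71 = 172.5417
df = 4
p-value (upper-tail) = 0.00000
At α=0.01: p < α → reject H₀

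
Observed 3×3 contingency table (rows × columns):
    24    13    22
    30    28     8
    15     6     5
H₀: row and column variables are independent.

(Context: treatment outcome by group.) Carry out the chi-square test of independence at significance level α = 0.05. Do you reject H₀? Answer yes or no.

Row totals [59, 66, 26], col totals [69, 47, 35], n=151
χ² = (24−26.96)²/26.96 + (13−18.36)²/18.36 + (22−13.68)²/13.68 + (30−30.16)²/30.16 + (28−20.54)²/20.54 + (8−15.30)²/15.30 + (15−11.88)²/11.88 + (6−8.09)²/8.09 + (5−6.03)²/6.03 = 14.6833
df = 4
p-value (upper-tail) = 0.00541
At α=0.05: p < α → reject H₀

reject H₀: yes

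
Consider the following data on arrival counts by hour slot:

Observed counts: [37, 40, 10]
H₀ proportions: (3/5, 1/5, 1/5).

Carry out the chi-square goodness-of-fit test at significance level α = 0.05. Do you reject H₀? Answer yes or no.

reject H₀: yes

n = 87; E_i = n·p_i = [52.20, 17.40, 17.40]
χ² = (37−52.20)²/52.20 + (40−17.40)²/17.40 + (10−17.40)²/17.40 = 36.9272
df = 2
p-value (upper-tail) = 0.00000
At α=0.05: p < α → reject H₀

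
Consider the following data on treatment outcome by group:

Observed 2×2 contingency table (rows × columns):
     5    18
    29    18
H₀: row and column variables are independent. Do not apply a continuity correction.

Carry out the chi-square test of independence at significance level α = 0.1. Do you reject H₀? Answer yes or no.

reject H₀: yes

Row totals [23, 47], col totals [34, 36], n=70
χ² = (5−11.17)²/11.17 + (18−11.83)²/11.83 + (29−22.83)²/22.83 + (18−24.17)²/24.17 = 9.8732
df = 1
p-value (upper-tail) = 0.00168
At α=0.1: p < α → reject H₀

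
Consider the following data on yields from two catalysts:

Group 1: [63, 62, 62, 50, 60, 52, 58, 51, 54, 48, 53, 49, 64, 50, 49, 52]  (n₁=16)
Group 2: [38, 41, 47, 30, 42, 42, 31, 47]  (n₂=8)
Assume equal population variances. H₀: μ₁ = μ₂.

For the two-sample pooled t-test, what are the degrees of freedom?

df = n₁ + n₂ − 2 = 16 + 8 − 2 = 22

degrees of freedom = 22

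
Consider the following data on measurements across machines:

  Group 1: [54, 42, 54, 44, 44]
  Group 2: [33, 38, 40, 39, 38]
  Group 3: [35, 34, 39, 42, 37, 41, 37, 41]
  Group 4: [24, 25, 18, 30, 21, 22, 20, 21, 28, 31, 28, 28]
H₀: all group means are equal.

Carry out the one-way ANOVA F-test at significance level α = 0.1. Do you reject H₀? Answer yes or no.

reject H₀: yes

Group means [47.60, 37.60, 38.25, 24.67], grand mean 34.267
SSB = Σnᵢ(x̄ᵢ−x̄)² = 2177.300; SSW = ΣΣ(x−x̄ᵢ)² = 432.567
MSB = 2177.300/3 = 725.7667; MSW = 432.567/26 = 16.6372
F = MSB/MSW = 43.6232
df = (3, 26)
p-value (upper-tail) = 0.00000
At α=0.1: p < α → reject H₀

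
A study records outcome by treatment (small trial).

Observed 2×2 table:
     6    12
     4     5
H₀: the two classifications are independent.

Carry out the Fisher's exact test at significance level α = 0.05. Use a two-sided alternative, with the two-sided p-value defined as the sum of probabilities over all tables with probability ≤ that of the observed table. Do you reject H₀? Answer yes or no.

Margins: r₁=18, r₂=9, c₁=10, c₂=17, n=27
p_obs = C(18,6)·C(9,4)/C(27,10); sum pmf over tables with pmf ≤ p_obs
p-value (two-sided) = 0.68313
At α=0.05: p ≥ α → fail to reject H₀

reject H₀: no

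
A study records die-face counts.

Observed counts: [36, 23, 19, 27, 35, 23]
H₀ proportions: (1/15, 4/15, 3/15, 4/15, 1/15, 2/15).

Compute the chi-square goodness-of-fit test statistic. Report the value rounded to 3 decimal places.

n = 163; E_i = n·p_i = [10.87, 43.47, 32.60, 43.47, 10.87, 21.73]
χ² = (36−10.87)²/10.87 + (23−43.47)²/43.47 + (19−32.60)²/32.60 + (27−43.47)²/43.47 + (35−10.87)²/10.87 + (23−21.73)²/21.73 = 133.3497
df = 5

test statistic = 133.350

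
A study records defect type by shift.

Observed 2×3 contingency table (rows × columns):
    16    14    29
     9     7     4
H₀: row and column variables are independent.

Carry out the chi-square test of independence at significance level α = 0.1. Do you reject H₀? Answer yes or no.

Row totals [59, 20], col totals [25, 21, 33], n=79
χ² = (16−18.67)²/18.67 + (14−15.68)²/15.68 + (29−24.65)²/24.65 + (9−6.33)²/6.33 + (7−5.32)²/5.32 + (4−8.35)²/8.35 = 5.2620
df = 2
p-value (upper-tail) = 0.07201
At α=0.1: p < α → reject H₀

reject H₀: yes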